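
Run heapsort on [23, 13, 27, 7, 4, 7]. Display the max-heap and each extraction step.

Build heap: [27, 13, 23, 7, 4, 7]
Extract 27: [23, 13, 7, 7, 4, 27]
Extract 23: [13, 7, 7, 4, 23, 27]
Extract 13: [7, 4, 7, 13, 23, 27]
Extract 7: [7, 4, 7, 13, 23, 27]
Extract 7: [4, 7, 7, 13, 23, 27]


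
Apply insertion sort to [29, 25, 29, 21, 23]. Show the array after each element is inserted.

First element 29 is already 'sorted'
Insert 25: shifted 1 elements -> [25, 29, 29, 21, 23]
Insert 29: shifted 0 elements -> [25, 29, 29, 21, 23]
Insert 21: shifted 3 elements -> [21, 25, 29, 29, 23]
Insert 23: shifted 3 elements -> [21, 23, 25, 29, 29]


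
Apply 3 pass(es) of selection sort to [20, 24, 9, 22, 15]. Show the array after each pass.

Pass 1: Select minimum 9 at index 2, swap -> [9, 24, 20, 22, 15]
Pass 2: Select minimum 15 at index 4, swap -> [9, 15, 20, 22, 24]
Pass 3: Select minimum 20 at index 2, swap -> [9, 15, 20, 22, 24]


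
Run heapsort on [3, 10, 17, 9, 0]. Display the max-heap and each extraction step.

Build heap: [17, 10, 3, 9, 0]
Extract 17: [10, 9, 3, 0, 17]
Extract 10: [9, 0, 3, 10, 17]
Extract 9: [3, 0, 9, 10, 17]
Extract 3: [0, 3, 9, 10, 17]


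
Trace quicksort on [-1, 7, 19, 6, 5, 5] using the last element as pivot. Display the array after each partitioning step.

Partition 1: pivot=5 at index 2 -> [-1, 5, 5, 6, 7, 19]
Partition 2: pivot=5 at index 1 -> [-1, 5, 5, 6, 7, 19]
Partition 3: pivot=19 at index 5 -> [-1, 5, 5, 6, 7, 19]
Partition 4: pivot=7 at index 4 -> [-1, 5, 5, 6, 7, 19]


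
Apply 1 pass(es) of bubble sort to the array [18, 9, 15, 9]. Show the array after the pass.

After pass 1: [9, 15, 9, 18] (3 swaps)
Total swaps: 3


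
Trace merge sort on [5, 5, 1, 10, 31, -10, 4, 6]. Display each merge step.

Divide and conquer:
  Merge [5] + [5] -> [5, 5]
  Merge [1] + [10] -> [1, 10]
  Merge [5, 5] + [1, 10] -> [1, 5, 5, 10]
  Merge [31] + [-10] -> [-10, 31]
  Merge [4] + [6] -> [4, 6]
  Merge [-10, 31] + [4, 6] -> [-10, 4, 6, 31]
  Merge [1, 5, 5, 10] + [-10, 4, 6, 31] -> [-10, 1, 4, 5, 5, 6, 10, 31]


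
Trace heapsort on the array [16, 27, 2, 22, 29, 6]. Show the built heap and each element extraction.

Build heap: [29, 27, 6, 22, 16, 2]
Extract 29: [27, 22, 6, 2, 16, 29]
Extract 27: [22, 16, 6, 2, 27, 29]
Extract 22: [16, 2, 6, 22, 27, 29]
Extract 16: [6, 2, 16, 22, 27, 29]
Extract 6: [2, 6, 16, 22, 27, 29]


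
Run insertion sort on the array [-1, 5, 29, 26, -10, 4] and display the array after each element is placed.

First element -1 is already 'sorted'
Insert 5: shifted 0 elements -> [-1, 5, 29, 26, -10, 4]
Insert 29: shifted 0 elements -> [-1, 5, 29, 26, -10, 4]
Insert 26: shifted 1 elements -> [-1, 5, 26, 29, -10, 4]
Insert -10: shifted 4 elements -> [-10, -1, 5, 26, 29, 4]
Insert 4: shifted 3 elements -> [-10, -1, 4, 5, 26, 29]


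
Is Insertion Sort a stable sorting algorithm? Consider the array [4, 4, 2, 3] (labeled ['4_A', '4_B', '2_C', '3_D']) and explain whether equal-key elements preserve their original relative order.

Trace Insertion Sort on the labeled array (the key is the number; the letter only tracks identity):
  Insert 4_B at index 1: [4_A, 4_B, 2_C, 3_D]
  Insert 2_C at index 0: [2_C, 4_A, 4_B, 3_D]
  Insert 3_D at index 1: [2_C, 3_D, 4_A, 4_B]
Final order: [2_C, 3_D, 4_A, 4_B]
Equal keys:
  value 4: originally 4_A, 4_B; after sorting 4_A, 4_B -> order preserved
All equal keys kept their original relative order. Insertion Sort is stable: elements are shifted only while they are strictly greater than the key, so a key is inserted after any equal elements already placed.
Answer: Stable


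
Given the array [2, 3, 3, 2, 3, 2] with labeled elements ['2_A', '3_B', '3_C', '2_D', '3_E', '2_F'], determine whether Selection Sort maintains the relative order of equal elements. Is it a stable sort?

Trace Selection Sort on the labeled array (the key is the number; the letter only tracks identity):
  Pass 1: minimum 2_A is already at index 0; no swap -> [2_A, 3_B, 3_C, 2_D, 3_E, 2_F]
  Pass 2: minimum of unsorted part is 2_D at index 3; swap it with 3_B at index 1 -> [2_A, 2_D, 3_C, 3_B, 3_E, 2_F]
  Pass 3: minimum of unsorted part is 2_F at index 5; swap it with 3_C at index 2 -> [2_A, 2_D, 2_F, 3_B, 3_E, 3_C]
  Pass 4: minimum 3_B is already at index 3; no swap -> [2_A, 2_D, 2_F, 3_B, 3_E, 3_C]
  Pass 5: minimum 3_E is already at index 4; no swap -> [2_A, 2_D, 2_F, 3_B, 3_E, 3_C]
Final order: [2_A, 2_D, 2_F, 3_B, 3_E, 3_C]
Equal keys:
  value 2: originally 2_A, 2_D, 2_F; after sorting 2_A, 2_D, 2_F -> order preserved
  value 3: originally 3_B, 3_C, 3_E; after sorting 3_B, 3_E, 3_C -> order changed
Equal keys were reordered, so Selection Sort is not stable: the long-range swap that moves the minimum into place can carry an element past an equal key. (One such input is enough; an unstable sort may happen to preserve order on other inputs, but it gives no guarantee.)
Answer: Not stable


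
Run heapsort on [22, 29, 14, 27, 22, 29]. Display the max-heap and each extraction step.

Build heap: [29, 27, 29, 22, 22, 14]
Extract 29: [29, 27, 14, 22, 22, 29]
Extract 29: [27, 22, 14, 22, 29, 29]
Extract 27: [22, 22, 14, 27, 29, 29]
Extract 22: [22, 14, 22, 27, 29, 29]
Extract 22: [14, 22, 22, 27, 29, 29]


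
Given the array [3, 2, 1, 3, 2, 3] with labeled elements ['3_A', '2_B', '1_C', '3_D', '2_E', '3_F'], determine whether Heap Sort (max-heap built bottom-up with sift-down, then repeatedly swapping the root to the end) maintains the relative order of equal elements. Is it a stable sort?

Trace Heap Sort on the labeled array (the key is the number; the letter only tracks identity):
  Build max-heap: [3_A, 3_D, 3_F, 2_B, 2_E, 1_C]
  Swap root 3_A to index 5, re-heapify first 5 -> [3_D, 2_B, 3_F, 1_C, 2_E, 3_A]
  Swap root 3_D to index 4, re-heapify first 4 -> [3_F, 2_B, 2_E, 1_C, 3_D, 3_A]
  Swap root 3_F to index 3, re-heapify first 3 -> [2_B, 1_C, 2_E, 3_F, 3_D, 3_A]
  Swap root 2_B to index 2, re-heapify first 2 -> [2_E, 1_C, 2_B, 3_F, 3_D, 3_A]
  Swap root 2_E to index 1, re-heapify first 1 -> [1_C, 2_E, 2_B, 3_F, 3_D, 3_A]
Final order: [1_C, 2_E, 2_B, 3_F, 3_D, 3_A]
Equal keys:
  value 2: originally 2_B, 2_E; after sorting 2_E, 2_B -> order changed
  value 3: originally 3_A, 3_D, 3_F; after sorting 3_F, 3_D, 3_A -> order changed
Equal keys were reordered, so Heap Sort is not stable: heap construction and root-to-end swaps move elements without regard to the original order of equal keys. (One such input is enough; an unstable sort may happen to preserve order on other inputs, but it gives no guarantee.)
Answer: Not stable


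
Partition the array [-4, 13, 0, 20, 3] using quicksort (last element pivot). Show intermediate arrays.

Partition 1: pivot=3 at index 2 -> [-4, 0, 3, 20, 13]
Partition 2: pivot=0 at index 1 -> [-4, 0, 3, 20, 13]
Partition 3: pivot=13 at index 3 -> [-4, 0, 3, 13, 20]


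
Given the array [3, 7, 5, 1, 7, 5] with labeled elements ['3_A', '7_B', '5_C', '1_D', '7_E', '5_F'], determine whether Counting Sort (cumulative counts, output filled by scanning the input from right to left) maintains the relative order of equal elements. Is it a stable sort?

Trace Counting Sort on the labeled array (the key is the number; the letter only tracks identity):
  Counts for values 0..7: [0, 1, 0, 1, 0, 2, 0, 2]
  Cumulative counts: [0, 1, 1, 2, 2, 4, 4, 6]
  Scan right to left: place 5_F at output index 3
  Scan right to left: place 7_E at output index 5
  Scan right to left: place 1_D at output index 0
  Scan right to left: place 5_C at output index 2
  Scan right to left: place 7_B at output index 4
  Scan right to left: place 3_A at output index 1
  Output: [1_D, 3_A, 5_C, 5_F, 7_B, 7_E]
Equal keys:
  value 5: originally 5_C, 5_F; after sorting 5_C, 5_F -> order preserved
  value 7: originally 7_B, 7_E; after sorting 7_B, 7_E -> order preserved
All equal keys kept their original relative order. Counting Sort is stable: scanning the input right to left with decreasing cumulative counts places later duplicates at later output positions.
Answer: Stable


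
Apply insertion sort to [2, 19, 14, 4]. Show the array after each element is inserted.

First element 2 is already 'sorted'
Insert 19: shifted 0 elements -> [2, 19, 14, 4]
Insert 14: shifted 1 elements -> [2, 14, 19, 4]
Insert 4: shifted 2 elements -> [2, 4, 14, 19]


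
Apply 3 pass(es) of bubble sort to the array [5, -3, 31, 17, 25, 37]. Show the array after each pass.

After pass 1: [-3, 5, 17, 25, 31, 37] (3 swaps)
After pass 2: [-3, 5, 17, 25, 31, 37] (0 swaps)
After pass 3: [-3, 5, 17, 25, 31, 37] (0 swaps)
Total swaps: 3


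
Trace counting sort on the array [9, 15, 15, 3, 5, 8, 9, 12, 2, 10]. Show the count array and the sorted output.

Count array: [0, 0, 1, 1, 0, 1, 0, 0, 1, 2, 1, 0, 1, 0, 0, 2]
(count[i] = number of elements equal to i)
Cumulative count: [0, 0, 1, 2, 2, 3, 3, 3, 4, 6, 7, 7, 8, 8, 8, 10]
Sorted: [2, 3, 5, 8, 9, 9, 10, 12, 15, 15]


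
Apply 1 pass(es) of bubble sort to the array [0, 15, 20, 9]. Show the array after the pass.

After pass 1: [0, 15, 9, 20] (1 swaps)
Total swaps: 1


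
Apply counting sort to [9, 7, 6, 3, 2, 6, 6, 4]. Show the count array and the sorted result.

Count array: [0, 0, 1, 1, 1, 0, 3, 1, 0, 1]
(count[i] = number of elements equal to i)
Cumulative count: [0, 0, 1, 2, 3, 3, 6, 7, 7, 8]
Sorted: [2, 3, 4, 6, 6, 6, 7, 9]


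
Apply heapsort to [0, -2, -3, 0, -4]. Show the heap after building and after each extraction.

Build heap: [0, 0, -3, -2, -4]
Extract 0: [0, -2, -3, -4, 0]
Extract 0: [-2, -4, -3, 0, 0]
Extract -2: [-3, -4, -2, 0, 0]
Extract -3: [-4, -3, -2, 0, 0]


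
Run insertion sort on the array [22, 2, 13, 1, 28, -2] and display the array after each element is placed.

First element 22 is already 'sorted'
Insert 2: shifted 1 elements -> [2, 22, 13, 1, 28, -2]
Insert 13: shifted 1 elements -> [2, 13, 22, 1, 28, -2]
Insert 1: shifted 3 elements -> [1, 2, 13, 22, 28, -2]
Insert 28: shifted 0 elements -> [1, 2, 13, 22, 28, -2]
Insert -2: shifted 5 elements -> [-2, 1, 2, 13, 22, 28]


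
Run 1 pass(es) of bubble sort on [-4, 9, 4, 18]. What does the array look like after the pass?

After pass 1: [-4, 4, 9, 18] (1 swaps)
Total swaps: 1


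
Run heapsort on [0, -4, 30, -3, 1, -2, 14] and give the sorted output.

Build heap: [30, 1, 14, -3, -4, -2, 0]
Extract 30: [14, 1, 0, -3, -4, -2, 30]
Extract 14: [1, -2, 0, -3, -4, 14, 30]
Extract 1: [0, -2, -4, -3, 1, 14, 30]
Extract 0: [-2, -3, -4, 0, 1, 14, 30]
Extract -2: [-3, -4, -2, 0, 1, 14, 30]
Extract -3: [-4, -3, -2, 0, 1, 14, 30]


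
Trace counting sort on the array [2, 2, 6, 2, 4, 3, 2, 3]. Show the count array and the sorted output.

Count array: [0, 0, 4, 2, 1, 0, 1]
(count[i] = number of elements equal to i)
Cumulative count: [0, 0, 4, 6, 7, 7, 8]
Sorted: [2, 2, 2, 2, 3, 3, 4, 6]


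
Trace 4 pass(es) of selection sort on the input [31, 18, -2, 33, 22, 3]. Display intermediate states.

Pass 1: Select minimum -2 at index 2, swap -> [-2, 18, 31, 33, 22, 3]
Pass 2: Select minimum 3 at index 5, swap -> [-2, 3, 31, 33, 22, 18]
Pass 3: Select minimum 18 at index 5, swap -> [-2, 3, 18, 33, 22, 31]
Pass 4: Select minimum 22 at index 4, swap -> [-2, 3, 18, 22, 33, 31]


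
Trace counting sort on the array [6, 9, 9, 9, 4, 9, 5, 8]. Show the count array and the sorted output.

Count array: [0, 0, 0, 0, 1, 1, 1, 0, 1, 4]
(count[i] = number of elements equal to i)
Cumulative count: [0, 0, 0, 0, 1, 2, 3, 3, 4, 8]
Sorted: [4, 5, 6, 8, 9, 9, 9, 9]


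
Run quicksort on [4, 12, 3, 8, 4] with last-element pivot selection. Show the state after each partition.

Partition 1: pivot=4 at index 2 -> [4, 3, 4, 8, 12]
Partition 2: pivot=3 at index 0 -> [3, 4, 4, 8, 12]
Partition 3: pivot=12 at index 4 -> [3, 4, 4, 8, 12]


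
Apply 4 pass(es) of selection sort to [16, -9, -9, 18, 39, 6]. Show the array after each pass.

Pass 1: Select minimum -9 at index 1, swap -> [-9, 16, -9, 18, 39, 6]
Pass 2: Select minimum -9 at index 2, swap -> [-9, -9, 16, 18, 39, 6]
Pass 3: Select minimum 6 at index 5, swap -> [-9, -9, 6, 18, 39, 16]
Pass 4: Select minimum 16 at index 5, swap -> [-9, -9, 6, 16, 39, 18]


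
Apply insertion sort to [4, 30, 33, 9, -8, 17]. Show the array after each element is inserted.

First element 4 is already 'sorted'
Insert 30: shifted 0 elements -> [4, 30, 33, 9, -8, 17]
Insert 33: shifted 0 elements -> [4, 30, 33, 9, -8, 17]
Insert 9: shifted 2 elements -> [4, 9, 30, 33, -8, 17]
Insert -8: shifted 4 elements -> [-8, 4, 9, 30, 33, 17]
Insert 17: shifted 2 elements -> [-8, 4, 9, 17, 30, 33]


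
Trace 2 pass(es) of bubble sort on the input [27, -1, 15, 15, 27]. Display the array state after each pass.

After pass 1: [-1, 15, 15, 27, 27] (3 swaps)
After pass 2: [-1, 15, 15, 27, 27] (0 swaps)
Total swaps: 3


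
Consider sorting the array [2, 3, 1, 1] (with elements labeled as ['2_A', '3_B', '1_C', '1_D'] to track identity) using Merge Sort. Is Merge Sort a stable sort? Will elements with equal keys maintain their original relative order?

Trace Merge Sort on the labeled array (the key is the number; the letter only tracks identity):
  Merge [2_A] + [3_B] -> [2_A, 3_B]
  Merge [1_C] + [1_D] -> [1_C, 1_D]
  Merge [2_A, 3_B] + [1_C, 1_D] -> [1_C, 1_D, 2_A, 3_B]
Final order: [1_C, 1_D, 2_A, 3_B]
Equal keys:
  value 1: originally 1_C, 1_D; after sorting 1_C, 1_D -> order preserved
All equal keys kept their original relative order. Merge Sort is stable: when the heads of the two halves are equal the merge takes from the left half first.
Answer: Stable


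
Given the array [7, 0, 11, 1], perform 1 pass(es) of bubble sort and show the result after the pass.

After pass 1: [0, 7, 1, 11] (2 swaps)
Total swaps: 2


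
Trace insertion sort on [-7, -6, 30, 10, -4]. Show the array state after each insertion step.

First element -7 is already 'sorted'
Insert -6: shifted 0 elements -> [-7, -6, 30, 10, -4]
Insert 30: shifted 0 elements -> [-7, -6, 30, 10, -4]
Insert 10: shifted 1 elements -> [-7, -6, 10, 30, -4]
Insert -4: shifted 2 elements -> [-7, -6, -4, 10, 30]


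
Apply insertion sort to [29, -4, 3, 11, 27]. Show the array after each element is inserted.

First element 29 is already 'sorted'
Insert -4: shifted 1 elements -> [-4, 29, 3, 11, 27]
Insert 3: shifted 1 elements -> [-4, 3, 29, 11, 27]
Insert 11: shifted 1 elements -> [-4, 3, 11, 29, 27]
Insert 27: shifted 1 elements -> [-4, 3, 11, 27, 29]


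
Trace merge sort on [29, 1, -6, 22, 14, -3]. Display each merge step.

Divide and conquer:
  Merge [1] + [-6] -> [-6, 1]
  Merge [29] + [-6, 1] -> [-6, 1, 29]
  Merge [14] + [-3] -> [-3, 14]
  Merge [22] + [-3, 14] -> [-3, 14, 22]
  Merge [-6, 1, 29] + [-3, 14, 22] -> [-6, -3, 1, 14, 22, 29]


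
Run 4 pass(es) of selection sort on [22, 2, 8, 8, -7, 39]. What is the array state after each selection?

Pass 1: Select minimum -7 at index 4, swap -> [-7, 2, 8, 8, 22, 39]
Pass 2: Select minimum 2 at index 1, swap -> [-7, 2, 8, 8, 22, 39]
Pass 3: Select minimum 8 at index 2, swap -> [-7, 2, 8, 8, 22, 39]
Pass 4: Select minimum 8 at index 3, swap -> [-7, 2, 8, 8, 22, 39]


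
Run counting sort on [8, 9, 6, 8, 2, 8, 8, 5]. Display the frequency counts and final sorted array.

Count array: [0, 0, 1, 0, 0, 1, 1, 0, 4, 1]
(count[i] = number of elements equal to i)
Cumulative count: [0, 0, 1, 1, 1, 2, 3, 3, 7, 8]
Sorted: [2, 5, 6, 8, 8, 8, 8, 9]


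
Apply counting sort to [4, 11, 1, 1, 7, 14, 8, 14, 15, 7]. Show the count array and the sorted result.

Count array: [0, 2, 0, 0, 1, 0, 0, 2, 1, 0, 0, 1, 0, 0, 2, 1]
(count[i] = number of elements equal to i)
Cumulative count: [0, 2, 2, 2, 3, 3, 3, 5, 6, 6, 6, 7, 7, 7, 9, 10]
Sorted: [1, 1, 4, 7, 7, 8, 11, 14, 14, 15]


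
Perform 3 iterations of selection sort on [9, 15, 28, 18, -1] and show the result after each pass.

Pass 1: Select minimum -1 at index 4, swap -> [-1, 15, 28, 18, 9]
Pass 2: Select minimum 9 at index 4, swap -> [-1, 9, 28, 18, 15]
Pass 3: Select minimum 15 at index 4, swap -> [-1, 9, 15, 18, 28]


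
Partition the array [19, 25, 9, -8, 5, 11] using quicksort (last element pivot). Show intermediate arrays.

Partition 1: pivot=11 at index 3 -> [9, -8, 5, 11, 19, 25]
Partition 2: pivot=5 at index 1 -> [-8, 5, 9, 11, 19, 25]
Partition 3: pivot=25 at index 5 -> [-8, 5, 9, 11, 19, 25]


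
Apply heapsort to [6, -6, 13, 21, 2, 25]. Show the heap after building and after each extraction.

Build heap: [25, 21, 13, -6, 2, 6]
Extract 25: [21, 6, 13, -6, 2, 25]
Extract 21: [13, 6, 2, -6, 21, 25]
Extract 13: [6, -6, 2, 13, 21, 25]
Extract 6: [2, -6, 6, 13, 21, 25]
Extract 2: [-6, 2, 6, 13, 21, 25]


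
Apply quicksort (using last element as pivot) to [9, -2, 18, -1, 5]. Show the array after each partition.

Partition 1: pivot=5 at index 2 -> [-2, -1, 5, 9, 18]
Partition 2: pivot=-1 at index 1 -> [-2, -1, 5, 9, 18]
Partition 3: pivot=18 at index 4 -> [-2, -1, 5, 9, 18]


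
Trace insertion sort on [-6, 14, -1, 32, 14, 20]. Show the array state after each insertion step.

First element -6 is already 'sorted'
Insert 14: shifted 0 elements -> [-6, 14, -1, 32, 14, 20]
Insert -1: shifted 1 elements -> [-6, -1, 14, 32, 14, 20]
Insert 32: shifted 0 elements -> [-6, -1, 14, 32, 14, 20]
Insert 14: shifted 1 elements -> [-6, -1, 14, 14, 32, 20]
Insert 20: shifted 1 elements -> [-6, -1, 14, 14, 20, 32]


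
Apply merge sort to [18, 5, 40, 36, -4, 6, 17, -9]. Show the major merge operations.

Divide and conquer:
  Merge [18] + [5] -> [5, 18]
  Merge [40] + [36] -> [36, 40]
  Merge [5, 18] + [36, 40] -> [5, 18, 36, 40]
  Merge [-4] + [6] -> [-4, 6]
  Merge [17] + [-9] -> [-9, 17]
  Merge [-4, 6] + [-9, 17] -> [-9, -4, 6, 17]
  Merge [5, 18, 36, 40] + [-9, -4, 6, 17] -> [-9, -4, 5, 6, 17, 18, 36, 40]


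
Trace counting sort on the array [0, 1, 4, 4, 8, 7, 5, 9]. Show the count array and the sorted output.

Count array: [1, 1, 0, 0, 2, 1, 0, 1, 1, 1]
(count[i] = number of elements equal to i)
Cumulative count: [1, 2, 2, 2, 4, 5, 5, 6, 7, 8]
Sorted: [0, 1, 4, 4, 5, 7, 8, 9]


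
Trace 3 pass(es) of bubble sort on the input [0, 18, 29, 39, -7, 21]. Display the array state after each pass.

After pass 1: [0, 18, 29, -7, 21, 39] (2 swaps)
After pass 2: [0, 18, -7, 21, 29, 39] (2 swaps)
After pass 3: [0, -7, 18, 21, 29, 39] (1 swaps)
Total swaps: 5


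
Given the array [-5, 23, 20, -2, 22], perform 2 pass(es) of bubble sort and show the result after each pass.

After pass 1: [-5, 20, -2, 22, 23] (3 swaps)
After pass 2: [-5, -2, 20, 22, 23] (1 swaps)
Total swaps: 4


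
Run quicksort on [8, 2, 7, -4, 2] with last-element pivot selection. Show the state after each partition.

Partition 1: pivot=2 at index 2 -> [2, -4, 2, 8, 7]
Partition 2: pivot=-4 at index 0 -> [-4, 2, 2, 8, 7]
Partition 3: pivot=7 at index 3 -> [-4, 2, 2, 7, 8]


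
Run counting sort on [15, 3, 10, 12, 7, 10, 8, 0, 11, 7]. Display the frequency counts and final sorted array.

Count array: [1, 0, 0, 1, 0, 0, 0, 2, 1, 0, 2, 1, 1, 0, 0, 1]
(count[i] = number of elements equal to i)
Cumulative count: [1, 1, 1, 2, 2, 2, 2, 4, 5, 5, 7, 8, 9, 9, 9, 10]
Sorted: [0, 3, 7, 7, 8, 10, 10, 11, 12, 15]


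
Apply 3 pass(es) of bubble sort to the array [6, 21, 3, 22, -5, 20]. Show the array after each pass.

After pass 1: [6, 3, 21, -5, 20, 22] (3 swaps)
After pass 2: [3, 6, -5, 20, 21, 22] (3 swaps)
After pass 3: [3, -5, 6, 20, 21, 22] (1 swaps)
Total swaps: 7


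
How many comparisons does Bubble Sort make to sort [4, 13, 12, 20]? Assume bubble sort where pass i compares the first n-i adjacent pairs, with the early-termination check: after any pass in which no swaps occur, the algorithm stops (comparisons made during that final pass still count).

Pass 1: compare adjacent pairs (0,1)..(2,3) = 3 comparison(s), 1 swap(s) -> [4, 12, 13, 20]
Pass 2: compare adjacent pairs (0,1)..(1,2) = 2 comparison(s), 0 swap(s) -> [4, 12, 13, 20]
No swaps in this pass, so bubble sort stops here.
Total comparisons: 3 + 2 = 5


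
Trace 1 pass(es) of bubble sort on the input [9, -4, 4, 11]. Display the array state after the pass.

After pass 1: [-4, 4, 9, 11] (2 swaps)
Total swaps: 2


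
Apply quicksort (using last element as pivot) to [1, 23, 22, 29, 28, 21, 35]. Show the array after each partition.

Partition 1: pivot=35 at index 6 -> [1, 23, 22, 29, 28, 21, 35]
Partition 2: pivot=21 at index 1 -> [1, 21, 22, 29, 28, 23, 35]
Partition 3: pivot=23 at index 3 -> [1, 21, 22, 23, 28, 29, 35]
Partition 4: pivot=29 at index 5 -> [1, 21, 22, 23, 28, 29, 35]


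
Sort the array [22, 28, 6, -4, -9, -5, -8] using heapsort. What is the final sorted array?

Build heap: [28, 22, 6, -4, -9, -5, -8]
Extract 28: [22, -4, 6, -8, -9, -5, 28]
Extract 22: [6, -4, -5, -8, -9, 22, 28]
Extract 6: [-4, -8, -5, -9, 6, 22, 28]
Extract -4: [-5, -8, -9, -4, 6, 22, 28]
Extract -5: [-8, -9, -5, -4, 6, 22, 28]
Extract -8: [-9, -8, -5, -4, 6, 22, 28]


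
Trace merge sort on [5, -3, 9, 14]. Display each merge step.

Divide and conquer:
  Merge [5] + [-3] -> [-3, 5]
  Merge [9] + [14] -> [9, 14]
  Merge [-3, 5] + [9, 14] -> [-3, 5, 9, 14]


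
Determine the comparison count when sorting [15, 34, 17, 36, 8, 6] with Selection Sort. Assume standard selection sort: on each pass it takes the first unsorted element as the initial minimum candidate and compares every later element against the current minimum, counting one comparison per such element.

Pass 1: scan indices 1..5 for the minimum = 5 comparison(s); min is 6, place at index 0 -> [6, 34, 17, 36, 8, 15]
Pass 2: scan indices 2..5 for the minimum = 4 comparison(s); min is 8, place at index 1 -> [6, 8, 17, 36, 34, 15]
Pass 3: scan indices 3..5 for the minimum = 3 comparison(s); min is 15, place at index 2 -> [6, 8, 15, 36, 34, 17]
Pass 4: scan indices 4..5 for the minimum = 2 comparison(s); min is 17, place at index 3 -> [6, 8, 15, 17, 34, 36]
Pass 5: scan indices 5..5 for the minimum = 1 comparison(s); min is 34, place at index 4 -> [6, 8, 15, 17, 34, 36]
Selection sort always scans the whole unsorted suffix, so the count is (n-1) + (n-2) + ... + 1 = n(n-1)/2 = 6*5/2 = 15 regardless of the input order.
Total comparisons: 5 + 4 + 3 + 2 + 1 = 15


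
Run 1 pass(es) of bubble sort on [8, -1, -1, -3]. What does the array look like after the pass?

After pass 1: [-1, -1, -3, 8] (3 swaps)
Total swaps: 3


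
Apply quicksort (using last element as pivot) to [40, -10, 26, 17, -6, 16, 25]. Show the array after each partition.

Partition 1: pivot=25 at index 4 -> [-10, 17, -6, 16, 25, 40, 26]
Partition 2: pivot=16 at index 2 -> [-10, -6, 16, 17, 25, 40, 26]
Partition 3: pivot=-6 at index 1 -> [-10, -6, 16, 17, 25, 40, 26]
Partition 4: pivot=26 at index 5 -> [-10, -6, 16, 17, 25, 26, 40]


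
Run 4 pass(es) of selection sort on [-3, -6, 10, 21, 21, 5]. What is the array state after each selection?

Pass 1: Select minimum -6 at index 1, swap -> [-6, -3, 10, 21, 21, 5]
Pass 2: Select minimum -3 at index 1, swap -> [-6, -3, 10, 21, 21, 5]
Pass 3: Select minimum 5 at index 5, swap -> [-6, -3, 5, 21, 21, 10]
Pass 4: Select minimum 10 at index 5, swap -> [-6, -3, 5, 10, 21, 21]


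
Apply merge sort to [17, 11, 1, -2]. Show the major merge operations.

Divide and conquer:
  Merge [17] + [11] -> [11, 17]
  Merge [1] + [-2] -> [-2, 1]
  Merge [11, 17] + [-2, 1] -> [-2, 1, 11, 17]


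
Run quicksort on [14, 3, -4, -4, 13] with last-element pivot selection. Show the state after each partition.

Partition 1: pivot=13 at index 3 -> [3, -4, -4, 13, 14]
Partition 2: pivot=-4 at index 1 -> [-4, -4, 3, 13, 14]


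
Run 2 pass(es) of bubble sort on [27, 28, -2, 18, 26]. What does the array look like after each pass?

After pass 1: [27, -2, 18, 26, 28] (3 swaps)
After pass 2: [-2, 18, 26, 27, 28] (3 swaps)
Total swaps: 6


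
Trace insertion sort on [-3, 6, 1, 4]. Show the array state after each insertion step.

First element -3 is already 'sorted'
Insert 6: shifted 0 elements -> [-3, 6, 1, 4]
Insert 1: shifted 1 elements -> [-3, 1, 6, 4]
Insert 4: shifted 1 elements -> [-3, 1, 4, 6]


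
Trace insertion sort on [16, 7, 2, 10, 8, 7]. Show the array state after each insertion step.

First element 16 is already 'sorted'
Insert 7: shifted 1 elements -> [7, 16, 2, 10, 8, 7]
Insert 2: shifted 2 elements -> [2, 7, 16, 10, 8, 7]
Insert 10: shifted 1 elements -> [2, 7, 10, 16, 8, 7]
Insert 8: shifted 2 elements -> [2, 7, 8, 10, 16, 7]
Insert 7: shifted 3 elements -> [2, 7, 7, 8, 10, 16]


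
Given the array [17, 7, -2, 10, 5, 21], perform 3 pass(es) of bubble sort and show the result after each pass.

After pass 1: [7, -2, 10, 5, 17, 21] (4 swaps)
After pass 2: [-2, 7, 5, 10, 17, 21] (2 swaps)
After pass 3: [-2, 5, 7, 10, 17, 21] (1 swaps)
Total swaps: 7


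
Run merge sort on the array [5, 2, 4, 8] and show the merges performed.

Divide and conquer:
  Merge [5] + [2] -> [2, 5]
  Merge [4] + [8] -> [4, 8]
  Merge [2, 5] + [4, 8] -> [2, 4, 5, 8]


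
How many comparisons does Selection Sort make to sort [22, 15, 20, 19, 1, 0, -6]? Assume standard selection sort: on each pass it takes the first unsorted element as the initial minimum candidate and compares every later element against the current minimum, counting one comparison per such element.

Pass 1: scan indices 1..6 for the minimum = 6 comparison(s); min is -6, place at index 0 -> [-6, 15, 20, 19, 1, 0, 22]
Pass 2: scan indices 2..6 for the minimum = 5 comparison(s); min is 0, place at index 1 -> [-6, 0, 20, 19, 1, 15, 22]
Pass 3: scan indices 3..6 for the minimum = 4 comparison(s); min is 1, place at index 2 -> [-6, 0, 1, 19, 20, 15, 22]
Pass 4: scan indices 4..6 for the minimum = 3 comparison(s); min is 15, place at index 3 -> [-6, 0, 1, 15, 20, 19, 22]
Pass 5: scan indices 5..6 for the minimum = 2 comparison(s); min is 19, place at index 4 -> [-6, 0, 1, 15, 19, 20, 22]
Pass 6: scan indices 6..6 for the minimum = 1 comparison(s); min is 20, place at index 5 -> [-6, 0, 1, 15, 19, 20, 22]
Selection sort always scans the whole unsorted suffix, so the count is (n-1) + (n-2) + ... + 1 = n(n-1)/2 = 7*6/2 = 21 regardless of the input order.
Total comparisons: 6 + 5 + 4 + 3 + 2 + 1 = 21


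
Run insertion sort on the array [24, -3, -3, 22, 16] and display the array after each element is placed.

First element 24 is already 'sorted'
Insert -3: shifted 1 elements -> [-3, 24, -3, 22, 16]
Insert -3: shifted 1 elements -> [-3, -3, 24, 22, 16]
Insert 22: shifted 1 elements -> [-3, -3, 22, 24, 16]
Insert 16: shifted 2 elements -> [-3, -3, 16, 22, 24]


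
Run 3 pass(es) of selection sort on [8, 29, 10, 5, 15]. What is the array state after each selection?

Pass 1: Select minimum 5 at index 3, swap -> [5, 29, 10, 8, 15]
Pass 2: Select minimum 8 at index 3, swap -> [5, 8, 10, 29, 15]
Pass 3: Select minimum 10 at index 2, swap -> [5, 8, 10, 29, 15]


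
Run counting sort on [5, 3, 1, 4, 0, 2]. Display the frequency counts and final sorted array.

Count array: [1, 1, 1, 1, 1, 1]
(count[i] = number of elements equal to i)
Cumulative count: [1, 2, 3, 4, 5, 6]
Sorted: [0, 1, 2, 3, 4, 5]


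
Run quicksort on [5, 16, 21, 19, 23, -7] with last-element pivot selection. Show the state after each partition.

Partition 1: pivot=-7 at index 0 -> [-7, 16, 21, 19, 23, 5]
Partition 2: pivot=5 at index 1 -> [-7, 5, 21, 19, 23, 16]
Partition 3: pivot=16 at index 2 -> [-7, 5, 16, 19, 23, 21]
Partition 4: pivot=21 at index 4 -> [-7, 5, 16, 19, 21, 23]


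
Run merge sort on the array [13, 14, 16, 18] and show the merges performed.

Divide and conquer:
  Merge [13] + [14] -> [13, 14]
  Merge [16] + [18] -> [16, 18]
  Merge [13, 14] + [16, 18] -> [13, 14, 16, 18]


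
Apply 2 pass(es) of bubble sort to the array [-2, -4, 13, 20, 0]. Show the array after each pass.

After pass 1: [-4, -2, 13, 0, 20] (2 swaps)
After pass 2: [-4, -2, 0, 13, 20] (1 swaps)
Total swaps: 3


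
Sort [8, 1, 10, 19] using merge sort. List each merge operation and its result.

Divide and conquer:
  Merge [8] + [1] -> [1, 8]
  Merge [10] + [19] -> [10, 19]
  Merge [1, 8] + [10, 19] -> [1, 8, 10, 19]


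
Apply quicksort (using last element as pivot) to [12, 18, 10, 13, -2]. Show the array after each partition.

Partition 1: pivot=-2 at index 0 -> [-2, 18, 10, 13, 12]
Partition 2: pivot=12 at index 2 -> [-2, 10, 12, 13, 18]
Partition 3: pivot=18 at index 4 -> [-2, 10, 12, 13, 18]


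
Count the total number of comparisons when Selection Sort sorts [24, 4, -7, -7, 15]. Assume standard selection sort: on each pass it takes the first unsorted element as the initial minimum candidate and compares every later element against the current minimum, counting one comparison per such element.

Pass 1: scan indices 1..4 for the minimum = 4 comparison(s); min is -7, place at index 0 -> [-7, 4, 24, -7, 15]
Pass 2: scan indices 2..4 for the minimum = 3 comparison(s); min is -7, place at index 1 -> [-7, -7, 24, 4, 15]
Pass 3: scan indices 3..4 for the minimum = 2 comparison(s); min is 4, place at index 2 -> [-7, -7, 4, 24, 15]
Pass 4: scan indices 4..4 for the minimum = 1 comparison(s); min is 15, place at index 3 -> [-7, -7, 4, 15, 24]
Selection sort always scans the whole unsorted suffix, so the count is (n-1) + (n-2) + ... + 1 = n(n-1)/2 = 5*4/2 = 10 regardless of the input order.
Total comparisons: 4 + 3 + 2 + 1 = 10


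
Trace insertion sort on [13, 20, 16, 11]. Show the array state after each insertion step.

First element 13 is already 'sorted'
Insert 20: shifted 0 elements -> [13, 20, 16, 11]
Insert 16: shifted 1 elements -> [13, 16, 20, 11]
Insert 11: shifted 3 elements -> [11, 13, 16, 20]


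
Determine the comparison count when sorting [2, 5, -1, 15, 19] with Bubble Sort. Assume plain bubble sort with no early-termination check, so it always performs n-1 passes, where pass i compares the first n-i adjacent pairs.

Pass 1: compare adjacent pairs (0,1)..(3,4) = 4 comparison(s), 1 swap(s) -> [2, -1, 5, 15, 19]
Pass 2: compare adjacent pairs (0,1)..(2,3) = 3 comparison(s), 1 swap(s) -> [-1, 2, 5, 15, 19]
Pass 3: compare adjacent pairs (0,1)..(1,2) = 2 comparison(s), 0 swap(s) -> [-1, 2, 5, 15, 19]
Pass 4: compare adjacent pairs (0,1)..(0,1) = 1 comparison(s), 0 swap(s) -> [-1, 2, 5, 15, 19]
Total comparisons: 4 + 3 + 2 + 1 = 10


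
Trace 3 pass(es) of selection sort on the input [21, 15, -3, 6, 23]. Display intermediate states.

Pass 1: Select minimum -3 at index 2, swap -> [-3, 15, 21, 6, 23]
Pass 2: Select minimum 6 at index 3, swap -> [-3, 6, 21, 15, 23]
Pass 3: Select minimum 15 at index 3, swap -> [-3, 6, 15, 21, 23]


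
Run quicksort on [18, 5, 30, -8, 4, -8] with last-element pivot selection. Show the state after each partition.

Partition 1: pivot=-8 at index 1 -> [-8, -8, 30, 18, 4, 5]
Partition 2: pivot=5 at index 3 -> [-8, -8, 4, 5, 30, 18]
Partition 3: pivot=18 at index 4 -> [-8, -8, 4, 5, 18, 30]


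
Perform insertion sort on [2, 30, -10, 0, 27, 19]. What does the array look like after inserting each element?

First element 2 is already 'sorted'
Insert 30: shifted 0 elements -> [2, 30, -10, 0, 27, 19]
Insert -10: shifted 2 elements -> [-10, 2, 30, 0, 27, 19]
Insert 0: shifted 2 elements -> [-10, 0, 2, 30, 27, 19]
Insert 27: shifted 1 elements -> [-10, 0, 2, 27, 30, 19]
Insert 19: shifted 2 elements -> [-10, 0, 2, 19, 27, 30]


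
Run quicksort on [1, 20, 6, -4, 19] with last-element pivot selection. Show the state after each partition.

Partition 1: pivot=19 at index 3 -> [1, 6, -4, 19, 20]
Partition 2: pivot=-4 at index 0 -> [-4, 6, 1, 19, 20]
Partition 3: pivot=1 at index 1 -> [-4, 1, 6, 19, 20]


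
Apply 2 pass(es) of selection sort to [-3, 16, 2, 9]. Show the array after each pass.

Pass 1: Select minimum -3 at index 0, swap -> [-3, 16, 2, 9]
Pass 2: Select minimum 2 at index 2, swap -> [-3, 2, 16, 9]


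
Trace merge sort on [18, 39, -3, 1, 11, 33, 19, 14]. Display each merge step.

Divide and conquer:
  Merge [18] + [39] -> [18, 39]
  Merge [-3] + [1] -> [-3, 1]
  Merge [18, 39] + [-3, 1] -> [-3, 1, 18, 39]
  Merge [11] + [33] -> [11, 33]
  Merge [19] + [14] -> [14, 19]
  Merge [11, 33] + [14, 19] -> [11, 14, 19, 33]
  Merge [-3, 1, 18, 39] + [11, 14, 19, 33] -> [-3, 1, 11, 14, 18, 19, 33, 39]


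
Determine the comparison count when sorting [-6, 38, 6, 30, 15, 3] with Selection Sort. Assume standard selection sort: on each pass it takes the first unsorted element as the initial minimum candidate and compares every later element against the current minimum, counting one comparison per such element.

Pass 1: scan indices 1..5 for the minimum = 5 comparison(s); min is -6, place at index 0 -> [-6, 38, 6, 30, 15, 3]
Pass 2: scan indices 2..5 for the minimum = 4 comparison(s); min is 3, place at index 1 -> [-6, 3, 6, 30, 15, 38]
Pass 3: scan indices 3..5 for the minimum = 3 comparison(s); min is 6, place at index 2 -> [-6, 3, 6, 30, 15, 38]
Pass 4: scan indices 4..5 for the minimum = 2 comparison(s); min is 15, place at index 3 -> [-6, 3, 6, 15, 30, 38]
Pass 5: scan indices 5..5 for the minimum = 1 comparison(s); min is 30, place at index 4 -> [-6, 3, 6, 15, 30, 38]
Selection sort always scans the whole unsorted suffix, so the count is (n-1) + (n-2) + ... + 1 = n(n-1)/2 = 6*5/2 = 15 regardless of the input order.
Total comparisons: 5 + 4 + 3 + 2 + 1 = 15


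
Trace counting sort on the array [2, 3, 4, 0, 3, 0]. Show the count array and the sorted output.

Count array: [2, 0, 1, 2, 1]
(count[i] = number of elements equal to i)
Cumulative count: [2, 2, 3, 5, 6]
Sorted: [0, 0, 2, 3, 3, 4]


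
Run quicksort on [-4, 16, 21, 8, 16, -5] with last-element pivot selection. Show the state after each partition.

Partition 1: pivot=-5 at index 0 -> [-5, 16, 21, 8, 16, -4]
Partition 2: pivot=-4 at index 1 -> [-5, -4, 21, 8, 16, 16]
Partition 3: pivot=16 at index 4 -> [-5, -4, 8, 16, 16, 21]
Partition 4: pivot=16 at index 3 -> [-5, -4, 8, 16, 16, 21]


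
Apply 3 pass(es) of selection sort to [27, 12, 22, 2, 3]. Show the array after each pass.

Pass 1: Select minimum 2 at index 3, swap -> [2, 12, 22, 27, 3]
Pass 2: Select minimum 3 at index 4, swap -> [2, 3, 22, 27, 12]
Pass 3: Select minimum 12 at index 4, swap -> [2, 3, 12, 27, 22]


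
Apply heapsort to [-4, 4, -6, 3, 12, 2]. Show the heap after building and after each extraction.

Build heap: [12, 4, 2, 3, -4, -6]
Extract 12: [4, 3, 2, -6, -4, 12]
Extract 4: [3, -4, 2, -6, 4, 12]
Extract 3: [2, -4, -6, 3, 4, 12]
Extract 2: [-4, -6, 2, 3, 4, 12]
Extract -4: [-6, -4, 2, 3, 4, 12]


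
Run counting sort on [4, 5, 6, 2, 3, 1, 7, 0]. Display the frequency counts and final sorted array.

Count array: [1, 1, 1, 1, 1, 1, 1, 1]
(count[i] = number of elements equal to i)
Cumulative count: [1, 2, 3, 4, 5, 6, 7, 8]
Sorted: [0, 1, 2, 3, 4, 5, 6, 7]


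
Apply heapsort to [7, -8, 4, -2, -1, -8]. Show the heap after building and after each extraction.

Build heap: [7, -1, 4, -2, -8, -8]
Extract 7: [4, -1, -8, -2, -8, 7]
Extract 4: [-1, -2, -8, -8, 4, 7]
Extract -1: [-2, -8, -8, -1, 4, 7]
Extract -2: [-8, -8, -2, -1, 4, 7]
Extract -8: [-8, -8, -2, -1, 4, 7]


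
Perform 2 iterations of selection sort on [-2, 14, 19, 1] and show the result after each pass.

Pass 1: Select minimum -2 at index 0, swap -> [-2, 14, 19, 1]
Pass 2: Select minimum 1 at index 3, swap -> [-2, 1, 19, 14]


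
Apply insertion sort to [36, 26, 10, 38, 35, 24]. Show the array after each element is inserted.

First element 36 is already 'sorted'
Insert 26: shifted 1 elements -> [26, 36, 10, 38, 35, 24]
Insert 10: shifted 2 elements -> [10, 26, 36, 38, 35, 24]
Insert 38: shifted 0 elements -> [10, 26, 36, 38, 35, 24]
Insert 35: shifted 2 elements -> [10, 26, 35, 36, 38, 24]
Insert 24: shifted 4 elements -> [10, 24, 26, 35, 36, 38]


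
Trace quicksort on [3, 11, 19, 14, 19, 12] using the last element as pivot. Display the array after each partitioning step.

Partition 1: pivot=12 at index 2 -> [3, 11, 12, 14, 19, 19]
Partition 2: pivot=11 at index 1 -> [3, 11, 12, 14, 19, 19]
Partition 3: pivot=19 at index 5 -> [3, 11, 12, 14, 19, 19]
Partition 4: pivot=19 at index 4 -> [3, 11, 12, 14, 19, 19]


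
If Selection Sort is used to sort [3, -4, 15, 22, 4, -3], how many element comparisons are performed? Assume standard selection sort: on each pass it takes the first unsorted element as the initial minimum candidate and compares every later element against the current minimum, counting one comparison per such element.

Pass 1: scan indices 1..5 for the minimum = 5 comparison(s); min is -4, place at index 0 -> [-4, 3, 15, 22, 4, -3]
Pass 2: scan indices 2..5 for the minimum = 4 comparison(s); min is -3, place at index 1 -> [-4, -3, 15, 22, 4, 3]
Pass 3: scan indices 3..5 for the minimum = 3 comparison(s); min is 3, place at index 2 -> [-4, -3, 3, 22, 4, 15]
Pass 4: scan indices 4..5 for the minimum = 2 comparison(s); min is 4, place at index 3 -> [-4, -3, 3, 4, 22, 15]
Pass 5: scan indices 5..5 for the minimum = 1 comparison(s); min is 15, place at index 4 -> [-4, -3, 3, 4, 15, 22]
Selection sort always scans the whole unsorted suffix, so the count is (n-1) + (n-2) + ... + 1 = n(n-1)/2 = 6*5/2 = 15 regardless of the input order.
Total comparisons: 5 + 4 + 3 + 2 + 1 = 15


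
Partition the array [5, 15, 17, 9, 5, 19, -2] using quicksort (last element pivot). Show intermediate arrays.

Partition 1: pivot=-2 at index 0 -> [-2, 15, 17, 9, 5, 19, 5]
Partition 2: pivot=5 at index 2 -> [-2, 5, 5, 9, 15, 19, 17]
Partition 3: pivot=17 at index 5 -> [-2, 5, 5, 9, 15, 17, 19]
Partition 4: pivot=15 at index 4 -> [-2, 5, 5, 9, 15, 17, 19]


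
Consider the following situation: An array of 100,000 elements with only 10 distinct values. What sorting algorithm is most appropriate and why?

Best choice: 3-way quicksort or Counting sort
Reason: 3-way (Dutch national flag) partitioning groups every copy of the pivot together, so with only d=10 distinct keys quicksort finishes in O(n log d) expected time, which is effectively linear; counting sort runs in O(n + k) where k is the size of the key range (not the number of distinct values), so it is linear when the 10 values are integers drawn from a small known range


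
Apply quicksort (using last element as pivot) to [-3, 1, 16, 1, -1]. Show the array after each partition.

Partition 1: pivot=-1 at index 1 -> [-3, -1, 16, 1, 1]
Partition 2: pivot=1 at index 3 -> [-3, -1, 1, 1, 16]


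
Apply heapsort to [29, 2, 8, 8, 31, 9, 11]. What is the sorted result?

Build heap: [31, 29, 11, 8, 2, 9, 8]
Extract 31: [29, 8, 11, 8, 2, 9, 31]
Extract 29: [11, 8, 9, 8, 2, 29, 31]
Extract 11: [9, 8, 2, 8, 11, 29, 31]
Extract 9: [8, 8, 2, 9, 11, 29, 31]
Extract 8: [8, 2, 8, 9, 11, 29, 31]
Extract 8: [2, 8, 8, 9, 11, 29, 31]


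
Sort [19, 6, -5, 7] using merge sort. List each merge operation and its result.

Divide and conquer:
  Merge [19] + [6] -> [6, 19]
  Merge [-5] + [7] -> [-5, 7]
  Merge [6, 19] + [-5, 7] -> [-5, 6, 7, 19]


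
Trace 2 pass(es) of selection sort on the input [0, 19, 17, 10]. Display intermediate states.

Pass 1: Select minimum 0 at index 0, swap -> [0, 19, 17, 10]
Pass 2: Select minimum 10 at index 3, swap -> [0, 10, 17, 19]


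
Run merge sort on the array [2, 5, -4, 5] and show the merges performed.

Divide and conquer:
  Merge [2] + [5] -> [2, 5]
  Merge [-4] + [5] -> [-4, 5]
  Merge [2, 5] + [-4, 5] -> [-4, 2, 5, 5]


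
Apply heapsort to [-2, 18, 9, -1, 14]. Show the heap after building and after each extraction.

Build heap: [18, 14, 9, -1, -2]
Extract 18: [14, -1, 9, -2, 18]
Extract 14: [9, -1, -2, 14, 18]
Extract 9: [-1, -2, 9, 14, 18]
Extract -1: [-2, -1, 9, 14, 18]


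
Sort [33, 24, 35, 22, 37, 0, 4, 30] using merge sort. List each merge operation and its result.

Divide and conquer:
  Merge [33] + [24] -> [24, 33]
  Merge [35] + [22] -> [22, 35]
  Merge [24, 33] + [22, 35] -> [22, 24, 33, 35]
  Merge [37] + [0] -> [0, 37]
  Merge [4] + [30] -> [4, 30]
  Merge [0, 37] + [4, 30] -> [0, 4, 30, 37]
  Merge [22, 24, 33, 35] + [0, 4, 30, 37] -> [0, 4, 22, 24, 30, 33, 35, 37]
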